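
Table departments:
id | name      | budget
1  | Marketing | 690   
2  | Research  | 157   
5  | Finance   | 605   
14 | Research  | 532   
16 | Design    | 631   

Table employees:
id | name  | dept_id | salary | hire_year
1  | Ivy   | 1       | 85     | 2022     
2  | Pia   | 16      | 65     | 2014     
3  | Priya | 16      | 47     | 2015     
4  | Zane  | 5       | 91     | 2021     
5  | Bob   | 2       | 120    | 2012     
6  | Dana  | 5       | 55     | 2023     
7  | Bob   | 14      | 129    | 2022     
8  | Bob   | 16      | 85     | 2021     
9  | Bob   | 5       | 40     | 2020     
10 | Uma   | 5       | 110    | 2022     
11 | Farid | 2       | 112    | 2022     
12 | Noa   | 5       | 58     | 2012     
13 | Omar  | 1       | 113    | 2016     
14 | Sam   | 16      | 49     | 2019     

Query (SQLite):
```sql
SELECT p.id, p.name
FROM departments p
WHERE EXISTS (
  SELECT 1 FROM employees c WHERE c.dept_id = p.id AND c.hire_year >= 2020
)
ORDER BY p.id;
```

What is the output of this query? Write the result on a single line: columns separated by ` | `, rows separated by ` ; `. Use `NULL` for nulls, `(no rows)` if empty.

1 | Marketing ; 2 | Research ; 5 | Finance ; 14 | Research ; 16 | Design

For each departments row, check whether any employees with matching dept_id has hire_year >= 2020.
Keep rows where that is true.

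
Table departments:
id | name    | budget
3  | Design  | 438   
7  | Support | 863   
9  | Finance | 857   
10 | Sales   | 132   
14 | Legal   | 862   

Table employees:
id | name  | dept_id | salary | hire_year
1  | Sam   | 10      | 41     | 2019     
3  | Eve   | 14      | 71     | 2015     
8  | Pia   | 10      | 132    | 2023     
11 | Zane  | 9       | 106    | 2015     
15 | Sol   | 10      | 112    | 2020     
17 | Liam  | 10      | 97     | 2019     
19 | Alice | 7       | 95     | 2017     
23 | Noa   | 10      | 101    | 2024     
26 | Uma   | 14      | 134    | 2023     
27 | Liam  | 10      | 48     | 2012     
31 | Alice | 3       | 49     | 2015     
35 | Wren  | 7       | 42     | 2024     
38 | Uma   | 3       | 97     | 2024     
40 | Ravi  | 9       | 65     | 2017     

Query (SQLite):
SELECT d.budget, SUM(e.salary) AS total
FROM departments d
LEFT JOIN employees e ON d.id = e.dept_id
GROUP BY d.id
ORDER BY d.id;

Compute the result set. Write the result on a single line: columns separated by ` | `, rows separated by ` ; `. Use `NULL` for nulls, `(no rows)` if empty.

438 | 146 ; 863 | 137 ; 857 | 171 ; 132 | 531 ; 862 | 205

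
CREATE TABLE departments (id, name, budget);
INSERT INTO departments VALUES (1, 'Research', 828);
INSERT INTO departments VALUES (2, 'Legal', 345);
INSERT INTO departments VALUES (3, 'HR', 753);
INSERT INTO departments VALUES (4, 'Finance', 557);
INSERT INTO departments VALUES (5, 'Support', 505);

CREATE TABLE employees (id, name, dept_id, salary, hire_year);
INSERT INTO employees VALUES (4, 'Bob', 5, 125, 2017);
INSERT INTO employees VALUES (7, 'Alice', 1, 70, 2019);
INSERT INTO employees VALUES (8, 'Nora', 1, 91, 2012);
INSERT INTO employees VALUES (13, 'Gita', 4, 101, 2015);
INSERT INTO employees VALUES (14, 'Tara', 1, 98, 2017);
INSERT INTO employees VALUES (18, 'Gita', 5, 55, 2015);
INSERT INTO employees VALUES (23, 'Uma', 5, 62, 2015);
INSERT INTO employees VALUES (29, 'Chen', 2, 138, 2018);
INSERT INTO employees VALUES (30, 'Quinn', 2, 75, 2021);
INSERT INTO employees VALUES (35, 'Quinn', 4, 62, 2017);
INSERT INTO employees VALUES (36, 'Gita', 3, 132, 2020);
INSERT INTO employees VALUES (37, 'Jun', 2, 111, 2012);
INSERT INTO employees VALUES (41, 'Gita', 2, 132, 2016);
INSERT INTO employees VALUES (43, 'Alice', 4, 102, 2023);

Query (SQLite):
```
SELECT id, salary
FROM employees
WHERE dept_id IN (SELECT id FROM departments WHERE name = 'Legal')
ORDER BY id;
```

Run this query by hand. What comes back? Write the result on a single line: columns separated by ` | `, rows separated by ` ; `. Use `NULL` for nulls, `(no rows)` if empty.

29 | 138 ; 30 | 75 ; 37 | 111 ; 41 | 132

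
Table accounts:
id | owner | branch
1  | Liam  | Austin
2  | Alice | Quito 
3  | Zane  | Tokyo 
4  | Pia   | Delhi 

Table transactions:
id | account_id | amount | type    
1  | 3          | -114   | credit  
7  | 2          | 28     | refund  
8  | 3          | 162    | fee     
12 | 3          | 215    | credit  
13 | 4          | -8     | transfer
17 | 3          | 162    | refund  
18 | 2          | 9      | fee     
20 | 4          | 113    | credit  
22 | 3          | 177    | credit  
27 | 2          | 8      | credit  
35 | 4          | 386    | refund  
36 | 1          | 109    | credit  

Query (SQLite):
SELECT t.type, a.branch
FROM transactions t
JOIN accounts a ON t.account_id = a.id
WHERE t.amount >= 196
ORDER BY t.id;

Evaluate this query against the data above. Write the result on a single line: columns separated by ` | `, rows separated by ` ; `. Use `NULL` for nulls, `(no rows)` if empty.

credit | Tokyo ; refund | Delhi

Each transactions row matches the accounts row where account_id = accounts.id.
Then keep rows with t.amount >= 196.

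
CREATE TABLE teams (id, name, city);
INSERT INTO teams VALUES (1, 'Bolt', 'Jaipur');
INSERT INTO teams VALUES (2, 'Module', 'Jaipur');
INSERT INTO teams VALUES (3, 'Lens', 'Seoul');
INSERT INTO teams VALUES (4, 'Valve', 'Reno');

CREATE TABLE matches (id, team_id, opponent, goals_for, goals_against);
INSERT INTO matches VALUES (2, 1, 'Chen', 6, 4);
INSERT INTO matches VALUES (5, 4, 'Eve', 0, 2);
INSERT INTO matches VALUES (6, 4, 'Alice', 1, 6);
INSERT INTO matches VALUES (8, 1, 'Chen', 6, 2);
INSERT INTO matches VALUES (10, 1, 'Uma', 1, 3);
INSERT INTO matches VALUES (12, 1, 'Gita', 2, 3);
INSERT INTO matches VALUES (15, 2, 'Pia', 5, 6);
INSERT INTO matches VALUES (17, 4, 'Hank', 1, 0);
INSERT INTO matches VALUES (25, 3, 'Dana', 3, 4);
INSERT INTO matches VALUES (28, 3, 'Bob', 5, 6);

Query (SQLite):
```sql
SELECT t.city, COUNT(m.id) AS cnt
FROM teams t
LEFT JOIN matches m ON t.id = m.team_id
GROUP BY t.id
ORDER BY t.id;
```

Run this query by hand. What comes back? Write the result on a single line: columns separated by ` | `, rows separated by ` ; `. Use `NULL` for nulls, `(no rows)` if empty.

LEFT JOIN keeps every teams row; unmatched ones get NULL for matches columns.
Group by teams.id and compute COUNT(m.id). COUNT(col) of an all-NULL group is 0.
  1: ids {2, 8, 10, 12} → COUNT(m.id)=4
  2: ids {15} → COUNT(m.id)=1
  3: ids {25, 28} → COUNT(m.id)=2
  4: ids {5, 6, 17} → COUNT(m.id)=3

Jaipur | 4 ; Jaipur | 1 ; Seoul | 2 ; Reno | 3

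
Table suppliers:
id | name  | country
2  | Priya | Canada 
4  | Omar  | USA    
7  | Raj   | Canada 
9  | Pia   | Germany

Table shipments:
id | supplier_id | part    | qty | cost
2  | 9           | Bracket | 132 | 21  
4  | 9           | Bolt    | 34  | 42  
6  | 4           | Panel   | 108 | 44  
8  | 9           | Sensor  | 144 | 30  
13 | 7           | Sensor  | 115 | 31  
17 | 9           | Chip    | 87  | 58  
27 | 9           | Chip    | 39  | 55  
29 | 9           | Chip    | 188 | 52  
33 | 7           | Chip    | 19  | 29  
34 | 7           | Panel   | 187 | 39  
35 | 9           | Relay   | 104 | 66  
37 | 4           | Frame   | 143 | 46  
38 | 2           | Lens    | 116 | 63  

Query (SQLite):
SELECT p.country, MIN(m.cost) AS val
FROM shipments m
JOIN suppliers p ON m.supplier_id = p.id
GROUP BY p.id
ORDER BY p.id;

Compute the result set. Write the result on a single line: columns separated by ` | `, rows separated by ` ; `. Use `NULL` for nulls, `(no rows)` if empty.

Canada | 63 ; USA | 44 ; Canada | 29 ; Germany | 21

Join each shipments row to its suppliers via supplier_id.
Group joined rows by suppliers.id; compute MIN(m.cost) per group.
  2: ids {38} → MIN(m.cost)=63
  4: ids {6, 37} → MIN(m.cost)=44
  7: ids {13, 33, 34} → MIN(m.cost)=29
  9: ids {2, 4, 8, 17, 27, 29, 35} → MIN(m.cost)=21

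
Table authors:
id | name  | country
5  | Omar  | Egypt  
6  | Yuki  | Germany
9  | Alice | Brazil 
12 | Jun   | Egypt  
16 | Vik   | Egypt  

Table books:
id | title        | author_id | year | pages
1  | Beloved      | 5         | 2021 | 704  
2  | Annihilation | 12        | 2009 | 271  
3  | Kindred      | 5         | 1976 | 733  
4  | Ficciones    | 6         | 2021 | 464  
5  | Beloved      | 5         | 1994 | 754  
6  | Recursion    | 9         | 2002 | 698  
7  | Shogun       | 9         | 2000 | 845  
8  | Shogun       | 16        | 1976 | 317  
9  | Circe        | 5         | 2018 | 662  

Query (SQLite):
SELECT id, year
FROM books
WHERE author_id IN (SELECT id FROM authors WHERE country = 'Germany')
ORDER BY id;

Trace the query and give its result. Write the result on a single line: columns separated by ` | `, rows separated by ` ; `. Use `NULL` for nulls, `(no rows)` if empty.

Inner query: authors.id where country = 'Germany'.
Outer: keep books rows whose author_id is in that set.
Inner query → {6}

4 | 2021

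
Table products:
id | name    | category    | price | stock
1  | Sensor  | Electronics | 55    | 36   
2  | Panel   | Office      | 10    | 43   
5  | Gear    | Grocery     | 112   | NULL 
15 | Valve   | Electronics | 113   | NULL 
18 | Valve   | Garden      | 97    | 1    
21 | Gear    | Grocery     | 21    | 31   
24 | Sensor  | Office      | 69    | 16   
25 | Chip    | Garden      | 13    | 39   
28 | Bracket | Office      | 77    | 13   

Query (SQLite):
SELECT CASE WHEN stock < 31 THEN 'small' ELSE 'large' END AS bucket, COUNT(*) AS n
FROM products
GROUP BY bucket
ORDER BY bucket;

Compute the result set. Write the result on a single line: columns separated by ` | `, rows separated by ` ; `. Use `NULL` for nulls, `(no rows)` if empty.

Bucket rows by stock < 31 → 'small' else 'large'; count each bucket.
NULL < 31 is unknown, so NULL stock falls into ELSE → 'large'.

large | 6 ; small | 3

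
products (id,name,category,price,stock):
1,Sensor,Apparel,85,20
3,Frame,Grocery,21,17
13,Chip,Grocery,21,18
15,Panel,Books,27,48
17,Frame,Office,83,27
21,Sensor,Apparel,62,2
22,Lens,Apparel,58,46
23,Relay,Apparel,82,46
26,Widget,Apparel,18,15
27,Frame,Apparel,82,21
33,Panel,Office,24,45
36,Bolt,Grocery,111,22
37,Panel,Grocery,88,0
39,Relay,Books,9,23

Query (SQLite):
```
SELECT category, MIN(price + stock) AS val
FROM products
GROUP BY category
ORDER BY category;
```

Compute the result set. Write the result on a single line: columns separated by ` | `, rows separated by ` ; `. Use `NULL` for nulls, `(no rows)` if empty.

For each row compute price + stock.
Group by category; take MIN of the expression per group.
  Apparel: ids {1, 21, 22, 23, 26, 27} → MIN(price + stock)=33
  Books: ids {15, 39} → MIN(price + stock)=32
  Grocery: ids {3, 13, 36, 37} → MIN(price + stock)=38
  Office: ids {17, 33} → MIN(price + stock)=69

Apparel | 33 ; Books | 32 ; Grocery | 38 ; Office | 69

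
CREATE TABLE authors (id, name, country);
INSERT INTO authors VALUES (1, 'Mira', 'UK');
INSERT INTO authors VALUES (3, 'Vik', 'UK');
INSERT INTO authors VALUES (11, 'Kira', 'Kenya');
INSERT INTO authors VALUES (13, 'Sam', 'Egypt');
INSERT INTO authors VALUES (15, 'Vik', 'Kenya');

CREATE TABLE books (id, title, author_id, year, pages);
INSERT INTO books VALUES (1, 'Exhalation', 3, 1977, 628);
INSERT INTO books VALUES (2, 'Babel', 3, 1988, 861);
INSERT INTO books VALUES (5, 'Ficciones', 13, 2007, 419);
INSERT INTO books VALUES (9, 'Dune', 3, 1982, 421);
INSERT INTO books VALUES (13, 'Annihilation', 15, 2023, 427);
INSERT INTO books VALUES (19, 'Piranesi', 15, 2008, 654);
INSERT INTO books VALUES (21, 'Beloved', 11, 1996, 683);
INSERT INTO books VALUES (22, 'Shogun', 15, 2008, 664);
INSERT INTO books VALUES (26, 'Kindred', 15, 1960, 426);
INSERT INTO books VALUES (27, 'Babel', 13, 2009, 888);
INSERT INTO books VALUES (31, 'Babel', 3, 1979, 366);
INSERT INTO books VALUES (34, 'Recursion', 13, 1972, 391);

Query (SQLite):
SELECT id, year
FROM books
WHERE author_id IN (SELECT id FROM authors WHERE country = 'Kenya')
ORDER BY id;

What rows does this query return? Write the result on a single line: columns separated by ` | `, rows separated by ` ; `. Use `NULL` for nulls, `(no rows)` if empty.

13 | 2023 ; 19 | 2008 ; 21 | 1996 ; 22 | 2008 ; 26 | 1960

Inner query: authors.id where country = 'Kenya'.
Outer: keep books rows whose author_id is in that set.
Inner query → {11, 15}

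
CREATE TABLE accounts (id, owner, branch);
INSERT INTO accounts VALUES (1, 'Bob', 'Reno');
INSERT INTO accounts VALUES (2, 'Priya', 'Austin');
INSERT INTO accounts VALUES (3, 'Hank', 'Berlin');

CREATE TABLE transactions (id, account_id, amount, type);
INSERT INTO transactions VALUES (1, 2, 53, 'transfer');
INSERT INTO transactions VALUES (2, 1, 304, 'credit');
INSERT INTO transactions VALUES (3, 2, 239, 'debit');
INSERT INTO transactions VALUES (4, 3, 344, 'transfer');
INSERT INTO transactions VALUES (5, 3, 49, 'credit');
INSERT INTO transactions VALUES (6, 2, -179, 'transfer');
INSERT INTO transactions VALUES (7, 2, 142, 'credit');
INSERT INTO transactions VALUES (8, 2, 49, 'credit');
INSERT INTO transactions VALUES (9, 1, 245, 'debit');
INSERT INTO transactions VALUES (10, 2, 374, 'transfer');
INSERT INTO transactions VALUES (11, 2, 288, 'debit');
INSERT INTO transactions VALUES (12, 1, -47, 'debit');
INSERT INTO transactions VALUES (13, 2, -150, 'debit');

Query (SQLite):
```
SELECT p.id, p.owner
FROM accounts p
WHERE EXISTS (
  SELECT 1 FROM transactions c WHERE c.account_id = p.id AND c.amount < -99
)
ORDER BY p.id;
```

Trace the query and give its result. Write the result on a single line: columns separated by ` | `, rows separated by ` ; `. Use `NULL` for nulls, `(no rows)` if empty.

2 | Priya

For each accounts row, check whether any transactions with matching account_id has amount < -99.
Keep rows where that is true.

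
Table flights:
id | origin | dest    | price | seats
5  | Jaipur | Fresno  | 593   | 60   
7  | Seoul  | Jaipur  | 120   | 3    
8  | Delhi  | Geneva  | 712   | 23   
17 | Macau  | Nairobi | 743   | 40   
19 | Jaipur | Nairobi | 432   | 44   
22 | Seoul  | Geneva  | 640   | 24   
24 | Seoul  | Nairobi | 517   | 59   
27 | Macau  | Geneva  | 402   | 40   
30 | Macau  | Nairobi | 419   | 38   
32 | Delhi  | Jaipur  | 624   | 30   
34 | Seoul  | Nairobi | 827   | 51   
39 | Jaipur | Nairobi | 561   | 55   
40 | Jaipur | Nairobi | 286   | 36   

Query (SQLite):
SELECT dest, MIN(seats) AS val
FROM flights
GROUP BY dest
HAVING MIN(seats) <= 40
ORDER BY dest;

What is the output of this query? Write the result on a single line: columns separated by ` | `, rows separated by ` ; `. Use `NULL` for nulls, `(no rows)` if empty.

Partition flights by dest; compute MIN(seats) within each group.
HAVING: keep groups where MIN(seats) <= 40.
  Fresno: ids {5} → MIN(seats)=60
  Geneva: ids {8, 22, 27} → MIN(seats)=23
  Jaipur: ids {7, 32} → MIN(seats)=3
  Nairobi: ids {17, 19, 24, 30, 34, 39, 40} → MIN(seats)=36

Geneva | 23 ; Jaipur | 3 ; Nairobi | 36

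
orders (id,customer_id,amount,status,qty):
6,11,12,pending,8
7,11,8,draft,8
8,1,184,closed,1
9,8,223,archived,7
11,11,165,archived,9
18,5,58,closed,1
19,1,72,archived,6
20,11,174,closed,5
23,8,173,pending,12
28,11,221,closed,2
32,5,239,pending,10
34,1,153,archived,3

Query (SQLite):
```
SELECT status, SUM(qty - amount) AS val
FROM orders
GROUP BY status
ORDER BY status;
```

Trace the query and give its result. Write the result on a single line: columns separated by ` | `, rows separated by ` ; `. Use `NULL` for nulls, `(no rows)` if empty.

archived | -588 ; closed | -628 ; draft | 0 ; pending | -394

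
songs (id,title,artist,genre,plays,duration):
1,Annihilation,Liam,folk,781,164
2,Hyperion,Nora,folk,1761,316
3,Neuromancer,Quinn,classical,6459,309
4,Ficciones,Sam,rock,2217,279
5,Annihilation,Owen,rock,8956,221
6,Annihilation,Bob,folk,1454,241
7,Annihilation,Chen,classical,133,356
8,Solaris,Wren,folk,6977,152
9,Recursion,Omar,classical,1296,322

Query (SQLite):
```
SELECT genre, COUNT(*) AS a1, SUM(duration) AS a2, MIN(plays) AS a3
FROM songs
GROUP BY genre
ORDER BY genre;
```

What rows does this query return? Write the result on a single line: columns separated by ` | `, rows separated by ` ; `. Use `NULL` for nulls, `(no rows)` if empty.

classical | 3 | 987 | 133 ; folk | 4 | 873 | 781 ; rock | 2 | 500 | 2217

Group songs by genre.
Per group compute: COUNT(*), SUM(duration), MIN(plays).
  classical: ids {3, 7, 9} → COUNT(*)=3, SUM(duration)=987, MIN(plays)=133
  folk: ids {1, 2, 6, 8} → COUNT(*)=4, SUM(duration)=873, MIN(plays)=781
  rock: ids {4, 5} → COUNT(*)=2, SUM(duration)=500, MIN(plays)=2217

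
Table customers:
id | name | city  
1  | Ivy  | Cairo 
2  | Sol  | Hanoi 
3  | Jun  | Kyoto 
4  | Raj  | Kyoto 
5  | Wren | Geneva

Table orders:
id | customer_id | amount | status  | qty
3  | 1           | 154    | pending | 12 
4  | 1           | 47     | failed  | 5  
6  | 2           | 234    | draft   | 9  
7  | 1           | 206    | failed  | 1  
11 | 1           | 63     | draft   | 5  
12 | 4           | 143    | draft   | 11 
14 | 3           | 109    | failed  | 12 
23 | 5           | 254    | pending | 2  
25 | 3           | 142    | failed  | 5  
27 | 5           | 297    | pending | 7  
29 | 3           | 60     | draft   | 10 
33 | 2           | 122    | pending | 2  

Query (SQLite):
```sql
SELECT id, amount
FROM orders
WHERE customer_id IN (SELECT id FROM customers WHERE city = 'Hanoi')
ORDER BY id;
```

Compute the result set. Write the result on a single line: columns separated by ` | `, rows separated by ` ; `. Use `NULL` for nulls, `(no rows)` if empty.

Inner query: customers.id where city = 'Hanoi'.
Outer: keep orders rows whose customer_id is in that set.
Inner query → {2}

6 | 234 ; 33 | 122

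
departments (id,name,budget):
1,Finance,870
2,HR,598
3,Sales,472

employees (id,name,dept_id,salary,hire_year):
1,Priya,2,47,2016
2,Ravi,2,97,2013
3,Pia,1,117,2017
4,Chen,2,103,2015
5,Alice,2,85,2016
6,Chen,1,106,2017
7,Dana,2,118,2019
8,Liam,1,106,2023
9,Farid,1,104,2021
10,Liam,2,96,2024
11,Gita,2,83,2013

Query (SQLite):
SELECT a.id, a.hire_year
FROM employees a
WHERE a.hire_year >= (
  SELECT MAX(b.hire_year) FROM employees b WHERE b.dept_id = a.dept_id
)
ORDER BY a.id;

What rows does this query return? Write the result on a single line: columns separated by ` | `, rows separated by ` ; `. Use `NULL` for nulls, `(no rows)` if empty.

8 | 2023 ; 10 | 2024

For each employees row a, compute MAX(hire_year) over rows sharing a.dept_id.
Keep row a if a.hire_year >= that per-group MAX.
  dept_id=1: MAX(hire_year) = 2023
  dept_id=2: MAX(hire_year) = 2024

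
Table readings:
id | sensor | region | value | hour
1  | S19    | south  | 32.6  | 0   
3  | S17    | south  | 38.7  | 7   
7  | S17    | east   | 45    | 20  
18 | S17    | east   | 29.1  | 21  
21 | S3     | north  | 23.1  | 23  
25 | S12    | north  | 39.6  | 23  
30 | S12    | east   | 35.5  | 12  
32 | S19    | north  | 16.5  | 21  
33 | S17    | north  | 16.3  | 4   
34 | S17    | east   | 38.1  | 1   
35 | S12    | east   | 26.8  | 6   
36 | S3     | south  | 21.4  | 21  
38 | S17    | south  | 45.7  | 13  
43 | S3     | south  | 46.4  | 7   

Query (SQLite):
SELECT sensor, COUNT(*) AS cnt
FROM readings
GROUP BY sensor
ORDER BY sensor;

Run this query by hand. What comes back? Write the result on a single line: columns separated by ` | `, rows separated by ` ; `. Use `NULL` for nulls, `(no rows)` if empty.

S12 | 3 ; S17 | 6 ; S19 | 2 ; S3 | 3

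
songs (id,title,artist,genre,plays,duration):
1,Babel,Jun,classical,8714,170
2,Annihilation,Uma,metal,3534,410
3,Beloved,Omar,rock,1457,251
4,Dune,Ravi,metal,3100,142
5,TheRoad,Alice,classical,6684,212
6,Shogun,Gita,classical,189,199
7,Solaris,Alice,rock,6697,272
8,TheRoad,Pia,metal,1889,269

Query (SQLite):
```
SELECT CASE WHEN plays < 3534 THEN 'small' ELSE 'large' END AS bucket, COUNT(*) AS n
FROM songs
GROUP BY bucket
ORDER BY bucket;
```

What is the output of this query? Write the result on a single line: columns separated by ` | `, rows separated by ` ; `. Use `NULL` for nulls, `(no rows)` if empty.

large | 4 ; small | 4

Bucket rows by plays < 3534 → 'small' else 'large'; count each bucket.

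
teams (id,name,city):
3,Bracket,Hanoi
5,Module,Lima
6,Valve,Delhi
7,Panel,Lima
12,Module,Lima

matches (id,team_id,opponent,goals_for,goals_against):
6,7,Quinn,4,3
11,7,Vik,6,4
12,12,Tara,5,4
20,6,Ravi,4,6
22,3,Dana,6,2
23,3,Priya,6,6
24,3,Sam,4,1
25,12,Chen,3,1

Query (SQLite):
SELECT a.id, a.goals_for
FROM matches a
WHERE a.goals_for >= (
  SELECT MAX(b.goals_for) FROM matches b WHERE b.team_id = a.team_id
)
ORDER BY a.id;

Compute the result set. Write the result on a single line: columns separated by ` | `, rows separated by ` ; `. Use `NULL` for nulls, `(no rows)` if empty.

11 | 6 ; 12 | 5 ; 20 | 4 ; 22 | 6 ; 23 | 6

For each matches row a, compute MAX(goals_for) over rows sharing a.team_id.
Keep row a if a.goals_for >= that per-group MAX.
  team_id=3: MAX(goals_for) = 6
  team_id=6: MAX(goals_for) = 4
  team_id=7: MAX(goals_for) = 6
  team_id=12: MAX(goals_for) = 5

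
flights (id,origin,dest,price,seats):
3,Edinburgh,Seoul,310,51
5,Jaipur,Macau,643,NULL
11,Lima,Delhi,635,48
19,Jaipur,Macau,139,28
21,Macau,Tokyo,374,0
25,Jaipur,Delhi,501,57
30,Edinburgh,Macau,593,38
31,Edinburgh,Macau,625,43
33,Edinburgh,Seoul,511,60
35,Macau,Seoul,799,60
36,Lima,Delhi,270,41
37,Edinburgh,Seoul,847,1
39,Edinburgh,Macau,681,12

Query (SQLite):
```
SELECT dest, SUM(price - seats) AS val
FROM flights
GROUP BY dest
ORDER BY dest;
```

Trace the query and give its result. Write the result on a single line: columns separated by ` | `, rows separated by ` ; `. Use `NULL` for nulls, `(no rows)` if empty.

Delhi | 1260 ; Macau | 1917 ; Seoul | 2295 ; Tokyo | 374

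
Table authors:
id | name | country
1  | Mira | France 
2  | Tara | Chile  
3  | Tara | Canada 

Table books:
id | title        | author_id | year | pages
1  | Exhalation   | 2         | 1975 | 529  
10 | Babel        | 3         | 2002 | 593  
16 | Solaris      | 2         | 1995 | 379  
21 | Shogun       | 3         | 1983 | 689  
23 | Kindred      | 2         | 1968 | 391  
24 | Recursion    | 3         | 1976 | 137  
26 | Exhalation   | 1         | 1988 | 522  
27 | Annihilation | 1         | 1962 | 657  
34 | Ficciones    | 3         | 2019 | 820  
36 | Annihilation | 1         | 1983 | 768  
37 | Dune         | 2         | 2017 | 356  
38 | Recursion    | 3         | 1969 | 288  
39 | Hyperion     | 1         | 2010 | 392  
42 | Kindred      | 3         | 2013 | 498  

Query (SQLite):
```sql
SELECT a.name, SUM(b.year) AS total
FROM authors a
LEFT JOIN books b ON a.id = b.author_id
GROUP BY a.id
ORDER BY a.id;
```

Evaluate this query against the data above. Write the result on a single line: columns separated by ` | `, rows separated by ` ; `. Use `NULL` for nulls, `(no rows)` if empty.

Mira | 7943 ; Tara | 7955 ; Tara | 11962

LEFT JOIN keeps every authors row; unmatched ones get NULL for books columns.
Group by authors.id and compute SUM(b.year). SUM over an all-NULL group is NULL.
  1: ids {26, 27, 36, 39} → SUM(b.year)=7943
  2: ids {1, 16, 23, 37} → SUM(b.year)=7955
  3: ids {10, 21, 24, 34, 38, 42} → SUM(b.year)=11962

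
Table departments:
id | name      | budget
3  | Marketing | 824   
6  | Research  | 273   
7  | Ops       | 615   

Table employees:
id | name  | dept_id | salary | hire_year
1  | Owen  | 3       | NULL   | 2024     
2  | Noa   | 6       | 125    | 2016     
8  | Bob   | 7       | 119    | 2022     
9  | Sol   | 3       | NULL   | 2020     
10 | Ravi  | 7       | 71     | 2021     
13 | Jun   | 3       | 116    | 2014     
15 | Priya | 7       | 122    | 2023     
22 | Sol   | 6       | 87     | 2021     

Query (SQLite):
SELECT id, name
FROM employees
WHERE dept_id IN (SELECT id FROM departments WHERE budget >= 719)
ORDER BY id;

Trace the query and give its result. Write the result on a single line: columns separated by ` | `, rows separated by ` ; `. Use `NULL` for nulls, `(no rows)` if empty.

1 | Owen ; 9 | Sol ; 13 | Jun

Inner query: departments.id where budget >= 719.
Outer: keep employees rows whose dept_id is in that set.
Inner query → {3}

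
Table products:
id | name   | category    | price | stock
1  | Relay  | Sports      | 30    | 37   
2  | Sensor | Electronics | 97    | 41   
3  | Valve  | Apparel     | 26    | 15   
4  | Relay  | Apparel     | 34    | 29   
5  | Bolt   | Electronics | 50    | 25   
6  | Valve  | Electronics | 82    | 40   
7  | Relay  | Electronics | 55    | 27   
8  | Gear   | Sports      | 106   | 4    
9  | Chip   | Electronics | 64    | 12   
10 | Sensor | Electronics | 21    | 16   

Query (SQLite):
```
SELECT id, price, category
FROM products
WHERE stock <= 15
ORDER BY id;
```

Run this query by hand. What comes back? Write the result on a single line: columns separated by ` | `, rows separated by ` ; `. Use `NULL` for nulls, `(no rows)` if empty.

3 | 26 | Apparel ; 8 | 106 | Sports ; 9 | 64 | Electronics

stock <= 15: ids {3, 8, 9}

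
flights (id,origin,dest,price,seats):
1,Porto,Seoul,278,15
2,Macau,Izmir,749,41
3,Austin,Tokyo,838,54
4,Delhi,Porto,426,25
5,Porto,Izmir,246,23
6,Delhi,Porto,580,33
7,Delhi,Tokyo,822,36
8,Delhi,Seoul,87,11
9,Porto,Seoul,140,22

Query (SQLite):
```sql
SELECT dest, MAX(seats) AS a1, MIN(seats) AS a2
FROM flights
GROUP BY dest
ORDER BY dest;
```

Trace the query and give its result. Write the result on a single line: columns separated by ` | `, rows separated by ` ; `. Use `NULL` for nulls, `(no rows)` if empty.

Group flights by dest.
Per group compute: MAX(seats), MIN(seats).
  Izmir: ids {2, 5} → MAX(seats)=41, MIN(seats)=23
  Porto: ids {4, 6} → MAX(seats)=33, MIN(seats)=25
  Seoul: ids {1, 8, 9} → MAX(seats)=22, MIN(seats)=11
  Tokyo: ids {3, 7} → MAX(seats)=54, MIN(seats)=36

Izmir | 41 | 23 ; Porto | 33 | 25 ; Seoul | 22 | 11 ; Tokyo | 54 | 36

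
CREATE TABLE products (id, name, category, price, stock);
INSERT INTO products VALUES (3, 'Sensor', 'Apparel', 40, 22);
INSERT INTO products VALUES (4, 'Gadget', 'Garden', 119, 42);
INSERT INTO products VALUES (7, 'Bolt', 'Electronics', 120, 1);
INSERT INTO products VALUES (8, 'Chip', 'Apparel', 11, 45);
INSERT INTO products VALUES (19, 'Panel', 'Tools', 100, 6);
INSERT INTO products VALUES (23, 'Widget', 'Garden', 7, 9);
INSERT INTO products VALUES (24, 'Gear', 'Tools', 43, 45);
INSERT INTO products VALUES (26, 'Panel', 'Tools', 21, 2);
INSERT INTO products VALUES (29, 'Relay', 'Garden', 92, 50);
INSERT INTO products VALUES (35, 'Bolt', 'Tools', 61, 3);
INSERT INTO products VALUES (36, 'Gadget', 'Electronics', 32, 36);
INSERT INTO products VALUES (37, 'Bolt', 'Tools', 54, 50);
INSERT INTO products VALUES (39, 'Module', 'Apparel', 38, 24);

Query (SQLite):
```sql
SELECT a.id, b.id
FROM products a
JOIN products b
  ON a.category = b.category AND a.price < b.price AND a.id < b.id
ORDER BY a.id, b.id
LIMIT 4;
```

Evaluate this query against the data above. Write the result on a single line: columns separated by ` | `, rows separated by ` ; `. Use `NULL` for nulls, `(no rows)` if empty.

8 | 39 ; 23 | 29 ; 24 | 35 ; 24 | 37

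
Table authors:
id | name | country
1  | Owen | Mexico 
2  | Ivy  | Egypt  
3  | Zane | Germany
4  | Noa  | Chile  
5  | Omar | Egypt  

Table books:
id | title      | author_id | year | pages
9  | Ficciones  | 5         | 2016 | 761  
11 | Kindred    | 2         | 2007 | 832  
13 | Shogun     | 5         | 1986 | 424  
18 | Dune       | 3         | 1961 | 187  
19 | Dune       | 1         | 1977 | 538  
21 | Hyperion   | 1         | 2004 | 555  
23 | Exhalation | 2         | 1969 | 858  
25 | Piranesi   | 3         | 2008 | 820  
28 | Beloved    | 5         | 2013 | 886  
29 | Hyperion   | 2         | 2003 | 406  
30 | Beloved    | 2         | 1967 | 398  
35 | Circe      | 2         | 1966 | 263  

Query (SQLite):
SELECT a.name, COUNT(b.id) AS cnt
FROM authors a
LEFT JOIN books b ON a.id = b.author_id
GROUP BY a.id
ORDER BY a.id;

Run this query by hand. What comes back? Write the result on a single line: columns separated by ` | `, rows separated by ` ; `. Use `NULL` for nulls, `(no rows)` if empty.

Owen | 2 ; Ivy | 5 ; Zane | 2 ; Noa | 0 ; Omar | 3

LEFT JOIN keeps every authors row; unmatched ones get NULL for books columns.
Group by authors.id and compute COUNT(b.id). COUNT(col) of an all-NULL group is 0.
  1: ids {19, 21} → COUNT(b.id)=2
  2: ids {11, 23, 29, 30, 35} → COUNT(b.id)=5
  3: ids {18, 25} → COUNT(b.id)=2
  4: ids {—} → COUNT(b.id)=0
  5: ids {9, 13, 28} → COUNT(b.id)=3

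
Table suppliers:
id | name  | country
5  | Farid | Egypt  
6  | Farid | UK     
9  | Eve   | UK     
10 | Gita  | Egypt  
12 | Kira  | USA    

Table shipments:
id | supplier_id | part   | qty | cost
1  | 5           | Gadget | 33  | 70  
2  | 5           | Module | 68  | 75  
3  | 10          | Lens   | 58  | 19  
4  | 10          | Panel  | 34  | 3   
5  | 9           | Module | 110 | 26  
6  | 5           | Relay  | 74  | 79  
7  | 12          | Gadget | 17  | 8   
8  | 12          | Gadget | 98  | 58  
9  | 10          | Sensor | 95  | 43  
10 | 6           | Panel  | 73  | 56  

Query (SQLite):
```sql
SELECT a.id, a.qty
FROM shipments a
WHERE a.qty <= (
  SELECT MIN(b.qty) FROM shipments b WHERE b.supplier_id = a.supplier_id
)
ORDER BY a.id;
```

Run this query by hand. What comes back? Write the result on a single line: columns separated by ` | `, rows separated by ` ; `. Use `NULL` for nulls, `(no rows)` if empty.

1 | 33 ; 4 | 34 ; 5 | 110 ; 7 | 17 ; 10 | 73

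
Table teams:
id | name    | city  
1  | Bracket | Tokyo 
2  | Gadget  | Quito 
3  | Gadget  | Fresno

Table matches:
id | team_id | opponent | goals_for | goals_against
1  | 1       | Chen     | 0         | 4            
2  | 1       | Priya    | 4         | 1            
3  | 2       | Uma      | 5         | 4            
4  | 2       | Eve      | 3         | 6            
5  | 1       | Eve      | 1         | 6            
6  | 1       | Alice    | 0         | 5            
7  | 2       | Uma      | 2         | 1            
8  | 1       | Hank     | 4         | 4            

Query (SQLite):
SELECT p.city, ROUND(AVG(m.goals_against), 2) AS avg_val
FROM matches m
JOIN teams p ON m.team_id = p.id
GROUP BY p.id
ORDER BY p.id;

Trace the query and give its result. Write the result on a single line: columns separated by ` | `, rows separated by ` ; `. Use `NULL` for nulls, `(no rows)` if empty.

Join each matches row to its teams via team_id.
Group joined rows by teams.id; compute ROUND(AVG(m.goals_against), 2) per group.
  1: ids {1, 2, 5, 6, 8} → ROUND(AVG(m.goals_against), 2)=4
  2: ids {3, 4, 7} → ROUND(AVG(m.goals_against), 2)=3.67

Tokyo | 4 ; Quito | 3.67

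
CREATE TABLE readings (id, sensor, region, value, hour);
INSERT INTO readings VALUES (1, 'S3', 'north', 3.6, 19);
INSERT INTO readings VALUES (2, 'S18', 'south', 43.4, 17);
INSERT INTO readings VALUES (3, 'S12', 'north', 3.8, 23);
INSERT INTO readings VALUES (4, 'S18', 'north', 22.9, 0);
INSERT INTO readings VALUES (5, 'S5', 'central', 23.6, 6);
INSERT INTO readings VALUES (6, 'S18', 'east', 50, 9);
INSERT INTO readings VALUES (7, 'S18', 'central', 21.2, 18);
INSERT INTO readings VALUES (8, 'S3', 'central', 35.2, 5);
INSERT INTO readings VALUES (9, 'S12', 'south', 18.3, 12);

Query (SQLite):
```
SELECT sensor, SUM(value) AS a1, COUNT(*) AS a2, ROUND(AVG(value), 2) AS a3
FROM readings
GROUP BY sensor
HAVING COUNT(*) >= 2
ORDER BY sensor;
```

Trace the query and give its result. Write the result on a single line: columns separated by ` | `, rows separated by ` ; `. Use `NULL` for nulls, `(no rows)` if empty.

S12 | 22.1 | 2 | 11.05 ; S18 | 137.5 | 4 | 34.38 ; S3 | 38.8 | 2 | 19.4

Group readings by sensor.
Per group compute: SUM(value), COUNT(*), ROUND(AVG(value), 2).
HAVING: drop groups with fewer than 2 rows.
  S12: ids {3, 9} → SUM(value)=22.1, COUNT(*)=2, ROUND(AVG(value), 2)=11.05
  S18: ids {2, 4, 6, 7} → SUM(value)=137.5, COUNT(*)=4, ROUND(AVG(value), 2)=34.38
  S3: ids {1, 8} → SUM(value)=38.8, COUNT(*)=2, ROUND(AVG(value), 2)=19.4
  S5: ids {5} → SUM(value)=23.6, COUNT(*)=1, ROUND(AVG(value), 2)=23.6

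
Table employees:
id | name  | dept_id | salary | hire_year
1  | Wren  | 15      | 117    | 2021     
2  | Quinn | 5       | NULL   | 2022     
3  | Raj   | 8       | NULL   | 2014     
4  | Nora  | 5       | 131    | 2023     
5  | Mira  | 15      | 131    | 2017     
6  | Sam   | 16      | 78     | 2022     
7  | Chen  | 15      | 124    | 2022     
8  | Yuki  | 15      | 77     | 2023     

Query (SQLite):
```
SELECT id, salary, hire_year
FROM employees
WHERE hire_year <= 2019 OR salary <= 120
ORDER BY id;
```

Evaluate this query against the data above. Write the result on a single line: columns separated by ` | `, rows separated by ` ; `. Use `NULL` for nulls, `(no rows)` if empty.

1 | 117 | 2021 ; 3 | NULL | 2014 ; 5 | 131 | 2017 ; 6 | 78 | 2022 ; 8 | 77 | 2023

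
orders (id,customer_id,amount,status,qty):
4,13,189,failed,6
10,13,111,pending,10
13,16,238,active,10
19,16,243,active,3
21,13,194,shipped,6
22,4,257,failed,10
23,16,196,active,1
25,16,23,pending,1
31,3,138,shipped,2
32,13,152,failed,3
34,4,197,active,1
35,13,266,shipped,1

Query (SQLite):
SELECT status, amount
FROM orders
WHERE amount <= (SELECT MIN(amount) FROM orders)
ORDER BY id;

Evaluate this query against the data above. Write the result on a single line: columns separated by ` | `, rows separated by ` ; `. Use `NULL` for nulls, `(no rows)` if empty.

Scalar subquery: MIN(amount) over all orders rows = 23.
Keep rows where amount <= that value.

pending | 23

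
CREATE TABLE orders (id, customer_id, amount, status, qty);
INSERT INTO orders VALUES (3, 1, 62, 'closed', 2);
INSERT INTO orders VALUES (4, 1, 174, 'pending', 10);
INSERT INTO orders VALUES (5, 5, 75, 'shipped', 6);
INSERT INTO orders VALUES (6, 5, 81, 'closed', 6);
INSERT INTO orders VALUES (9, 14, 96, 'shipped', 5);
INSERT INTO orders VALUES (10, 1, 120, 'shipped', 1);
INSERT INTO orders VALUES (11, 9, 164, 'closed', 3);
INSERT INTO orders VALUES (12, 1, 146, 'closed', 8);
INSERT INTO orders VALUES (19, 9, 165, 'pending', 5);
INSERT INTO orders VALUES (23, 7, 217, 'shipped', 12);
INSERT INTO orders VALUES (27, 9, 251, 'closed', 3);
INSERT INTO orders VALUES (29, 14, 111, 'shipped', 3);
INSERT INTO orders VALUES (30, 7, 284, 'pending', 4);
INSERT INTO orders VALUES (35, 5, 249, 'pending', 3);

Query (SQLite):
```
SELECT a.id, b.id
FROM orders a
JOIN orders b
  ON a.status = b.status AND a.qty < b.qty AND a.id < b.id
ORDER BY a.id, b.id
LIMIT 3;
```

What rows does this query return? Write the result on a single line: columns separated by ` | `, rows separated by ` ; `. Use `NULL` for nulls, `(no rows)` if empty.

3 | 6 ; 3 | 11 ; 3 | 12

Pairs (a,b) with same status, a.qty < b.qty, a.id < b.id.
status groups: closed:{3,6,11,12,27} pending:{4,19,30,35} shipped:{5,9,10,23,29}
Ordered by (a.id, b.id); first 3.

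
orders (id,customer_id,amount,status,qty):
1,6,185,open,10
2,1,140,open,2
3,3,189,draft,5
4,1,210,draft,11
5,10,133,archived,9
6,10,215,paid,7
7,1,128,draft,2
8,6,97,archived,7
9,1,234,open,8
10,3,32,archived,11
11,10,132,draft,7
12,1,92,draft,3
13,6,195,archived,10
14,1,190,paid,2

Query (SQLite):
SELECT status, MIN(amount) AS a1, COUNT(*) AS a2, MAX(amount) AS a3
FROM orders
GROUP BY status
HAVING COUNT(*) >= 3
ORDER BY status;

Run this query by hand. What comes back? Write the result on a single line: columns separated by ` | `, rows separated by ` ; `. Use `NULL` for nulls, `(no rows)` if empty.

archived | 32 | 4 | 195 ; draft | 92 | 5 | 210 ; open | 140 | 3 | 234

Group orders by status.
Per group compute: MIN(amount), COUNT(*), MAX(amount).
HAVING: drop groups with fewer than 3 rows.
  archived: ids {5, 8, 10, 13} → MIN(amount)=32, COUNT(*)=4, MAX(amount)=195
  draft: ids {3, 4, 7, 11, 12} → MIN(amount)=92, COUNT(*)=5, MAX(amount)=210
  open: ids {1, 2, 9} → MIN(amount)=140, COUNT(*)=3, MAX(amount)=234
  paid: ids {6, 14} → MIN(amount)=190, COUNT(*)=2, MAX(amount)=215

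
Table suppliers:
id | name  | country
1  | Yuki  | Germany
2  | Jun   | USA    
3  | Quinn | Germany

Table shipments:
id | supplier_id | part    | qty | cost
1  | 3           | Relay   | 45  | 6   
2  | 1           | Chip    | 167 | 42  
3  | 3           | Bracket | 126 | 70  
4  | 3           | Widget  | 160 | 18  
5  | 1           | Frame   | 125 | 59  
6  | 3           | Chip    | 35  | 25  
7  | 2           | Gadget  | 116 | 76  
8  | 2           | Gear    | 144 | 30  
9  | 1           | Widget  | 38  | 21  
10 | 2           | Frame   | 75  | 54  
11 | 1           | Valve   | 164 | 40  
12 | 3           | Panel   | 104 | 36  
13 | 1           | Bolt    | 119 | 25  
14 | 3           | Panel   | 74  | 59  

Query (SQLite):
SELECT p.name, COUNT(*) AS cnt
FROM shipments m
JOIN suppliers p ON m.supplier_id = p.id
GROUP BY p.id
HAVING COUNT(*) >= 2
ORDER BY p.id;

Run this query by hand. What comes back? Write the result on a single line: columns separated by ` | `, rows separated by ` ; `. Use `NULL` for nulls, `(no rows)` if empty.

Yuki | 5 ; Jun | 3 ; Quinn | 6

Join each shipments row to its suppliers via supplier_id.
Group joined rows by suppliers.id; compute COUNT(*) per group.
HAVING: keep groups with count ≥ 2.
  1: ids {2, 5, 9, 11, 13} → COUNT(*)=5
  2: ids {7, 8, 10} → COUNT(*)=3
  3: ids {1, 3, 4, 6, 12, 14} → COUNT(*)=6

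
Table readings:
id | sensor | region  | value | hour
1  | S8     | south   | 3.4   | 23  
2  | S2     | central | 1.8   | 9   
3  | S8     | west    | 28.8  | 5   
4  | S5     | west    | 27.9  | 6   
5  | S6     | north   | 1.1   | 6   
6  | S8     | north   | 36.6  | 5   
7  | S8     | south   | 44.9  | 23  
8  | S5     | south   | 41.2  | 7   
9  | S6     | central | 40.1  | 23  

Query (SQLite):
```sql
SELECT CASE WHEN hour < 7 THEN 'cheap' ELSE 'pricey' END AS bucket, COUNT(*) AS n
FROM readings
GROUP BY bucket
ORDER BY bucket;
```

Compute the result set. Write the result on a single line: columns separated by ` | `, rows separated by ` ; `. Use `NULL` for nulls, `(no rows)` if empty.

cheap | 4 ; pricey | 5

Bucket rows by hour < 7 → 'cheap' else 'pricey'; count each bucket.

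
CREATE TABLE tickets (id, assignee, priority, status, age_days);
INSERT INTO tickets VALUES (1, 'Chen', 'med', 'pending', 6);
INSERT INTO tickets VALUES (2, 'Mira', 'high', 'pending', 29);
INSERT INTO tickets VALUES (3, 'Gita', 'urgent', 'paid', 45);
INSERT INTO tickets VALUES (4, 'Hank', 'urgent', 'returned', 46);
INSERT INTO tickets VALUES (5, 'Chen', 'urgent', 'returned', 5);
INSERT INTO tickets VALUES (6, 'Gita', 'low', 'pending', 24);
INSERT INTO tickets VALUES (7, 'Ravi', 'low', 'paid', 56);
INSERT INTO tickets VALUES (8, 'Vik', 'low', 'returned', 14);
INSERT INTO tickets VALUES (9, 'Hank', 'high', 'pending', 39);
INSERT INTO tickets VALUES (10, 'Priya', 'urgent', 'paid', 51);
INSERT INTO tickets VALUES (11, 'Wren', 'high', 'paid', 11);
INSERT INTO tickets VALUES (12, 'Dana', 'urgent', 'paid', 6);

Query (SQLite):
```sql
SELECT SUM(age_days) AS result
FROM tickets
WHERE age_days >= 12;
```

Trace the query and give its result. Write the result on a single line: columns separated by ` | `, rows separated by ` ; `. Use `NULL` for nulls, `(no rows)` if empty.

304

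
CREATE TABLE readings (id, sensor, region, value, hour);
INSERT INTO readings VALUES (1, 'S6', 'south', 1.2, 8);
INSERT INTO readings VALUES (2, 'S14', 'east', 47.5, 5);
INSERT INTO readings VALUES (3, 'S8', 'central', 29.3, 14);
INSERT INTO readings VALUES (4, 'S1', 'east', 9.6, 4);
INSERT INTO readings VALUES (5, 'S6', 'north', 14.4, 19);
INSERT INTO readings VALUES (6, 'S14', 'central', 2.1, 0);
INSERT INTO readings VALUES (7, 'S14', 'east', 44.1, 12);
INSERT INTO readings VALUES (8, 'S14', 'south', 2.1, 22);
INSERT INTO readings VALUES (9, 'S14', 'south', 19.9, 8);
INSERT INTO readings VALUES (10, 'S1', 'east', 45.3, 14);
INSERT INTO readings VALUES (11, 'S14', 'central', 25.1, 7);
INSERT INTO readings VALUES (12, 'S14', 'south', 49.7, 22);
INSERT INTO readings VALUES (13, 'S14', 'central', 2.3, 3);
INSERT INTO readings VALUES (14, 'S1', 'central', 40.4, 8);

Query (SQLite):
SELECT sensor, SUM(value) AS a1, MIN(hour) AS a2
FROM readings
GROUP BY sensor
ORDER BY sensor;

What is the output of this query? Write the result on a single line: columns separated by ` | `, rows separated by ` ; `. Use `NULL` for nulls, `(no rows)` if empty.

S1 | 95.3 | 4 ; S14 | 192.8 | 0 ; S6 | 15.6 | 8 ; S8 | 29.3 | 14

Group readings by sensor.
Per group compute: SUM(value), MIN(hour).
  S1: ids {4, 10, 14} → SUM(value)=95.3, MIN(hour)=4
  S14: ids {2, 6, 7, 8, 9, 11, 12, 13} → SUM(value)=192.8, MIN(hour)=0
  S6: ids {1, 5} → SUM(value)=15.6, MIN(hour)=8
  S8: ids {3} → SUM(value)=29.3, MIN(hour)=14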